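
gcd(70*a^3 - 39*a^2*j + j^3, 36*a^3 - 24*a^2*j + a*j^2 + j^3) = 2*a - j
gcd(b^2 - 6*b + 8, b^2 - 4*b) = b - 4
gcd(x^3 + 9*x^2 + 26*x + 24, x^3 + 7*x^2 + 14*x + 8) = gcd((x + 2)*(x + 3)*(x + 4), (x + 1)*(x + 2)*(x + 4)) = x^2 + 6*x + 8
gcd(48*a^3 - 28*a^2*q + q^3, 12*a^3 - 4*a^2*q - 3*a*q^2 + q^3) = -2*a + q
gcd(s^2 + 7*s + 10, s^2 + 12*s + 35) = s + 5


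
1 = 1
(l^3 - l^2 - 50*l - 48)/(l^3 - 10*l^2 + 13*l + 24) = (l + 6)/(l - 3)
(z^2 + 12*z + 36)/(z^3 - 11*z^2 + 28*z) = (z^2 + 12*z + 36)/(z*(z^2 - 11*z + 28))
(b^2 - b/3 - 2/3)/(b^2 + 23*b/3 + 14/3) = (b - 1)/(b + 7)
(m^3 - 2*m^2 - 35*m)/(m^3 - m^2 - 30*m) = (m - 7)/(m - 6)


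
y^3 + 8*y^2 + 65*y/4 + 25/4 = (y + 1/2)*(y + 5/2)*(y + 5)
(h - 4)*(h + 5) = h^2 + h - 20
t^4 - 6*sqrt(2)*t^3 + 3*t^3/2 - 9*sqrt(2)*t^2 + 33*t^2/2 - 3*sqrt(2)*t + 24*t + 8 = (t + 1/2)*(t + 1)*(t - 4*sqrt(2))*(t - 2*sqrt(2))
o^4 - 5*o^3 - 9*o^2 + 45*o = o*(o - 5)*(o - 3)*(o + 3)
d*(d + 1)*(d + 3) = d^3 + 4*d^2 + 3*d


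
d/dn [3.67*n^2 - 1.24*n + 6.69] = 7.34*n - 1.24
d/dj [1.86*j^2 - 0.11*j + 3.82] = 3.72*j - 0.11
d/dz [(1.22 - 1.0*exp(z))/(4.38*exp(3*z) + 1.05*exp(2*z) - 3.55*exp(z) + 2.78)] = (8.76*exp(3*z) - 14.9808*exp(2*z) - 2.562*exp(z) + 1.551)*exp(z)/(19.1844*exp(6*z) + 9.198*exp(5*z) - 29.9955*exp(4*z) + 16.8978*exp(3*z) + 18.4405*exp(2*z) - 19.738*exp(z) + 7.7284)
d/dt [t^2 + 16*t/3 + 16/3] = 2*t + 16/3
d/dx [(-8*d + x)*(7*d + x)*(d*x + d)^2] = d^2*(x + 1)*((-8*d + x)*(x + 1) - 2*(7*d + x)*(8*d - x) + (7*d + x)*(x + 1))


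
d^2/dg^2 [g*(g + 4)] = 2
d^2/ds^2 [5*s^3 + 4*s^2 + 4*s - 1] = 30*s + 8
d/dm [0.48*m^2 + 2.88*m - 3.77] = 0.96*m + 2.88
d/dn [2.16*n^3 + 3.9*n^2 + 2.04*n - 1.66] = 6.48*n^2 + 7.8*n + 2.04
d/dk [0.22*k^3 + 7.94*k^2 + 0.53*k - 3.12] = 0.66*k^2 + 15.88*k + 0.53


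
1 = 1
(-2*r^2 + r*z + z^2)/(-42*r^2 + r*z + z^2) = (-2*r^2 + r*z + z^2)/(-42*r^2 + r*z + z^2)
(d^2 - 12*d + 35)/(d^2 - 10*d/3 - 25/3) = 3*(d - 7)/(3*d + 5)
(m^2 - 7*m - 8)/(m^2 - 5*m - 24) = (m + 1)/(m + 3)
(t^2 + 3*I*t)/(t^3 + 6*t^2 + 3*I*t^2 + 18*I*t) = 1/(t + 6)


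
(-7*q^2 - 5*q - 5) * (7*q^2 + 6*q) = -49*q^4 - 77*q^3 - 65*q^2 - 30*q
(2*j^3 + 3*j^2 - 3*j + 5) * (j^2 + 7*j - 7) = 2*j^5 + 17*j^4 + 4*j^3 - 37*j^2 + 56*j - 35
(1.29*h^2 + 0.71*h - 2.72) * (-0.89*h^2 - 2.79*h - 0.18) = -1.1481*h^4 - 4.231*h^3 + 0.2077*h^2 + 7.461*h + 0.4896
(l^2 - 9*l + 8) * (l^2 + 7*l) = l^4 - 2*l^3 - 55*l^2 + 56*l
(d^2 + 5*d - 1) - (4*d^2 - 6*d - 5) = -3*d^2 + 11*d + 4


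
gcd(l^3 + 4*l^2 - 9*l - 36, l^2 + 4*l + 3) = l + 3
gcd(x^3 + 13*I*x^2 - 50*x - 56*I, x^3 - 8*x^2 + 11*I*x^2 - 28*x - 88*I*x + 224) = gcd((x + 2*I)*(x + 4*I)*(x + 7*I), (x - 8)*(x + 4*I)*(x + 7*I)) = x^2 + 11*I*x - 28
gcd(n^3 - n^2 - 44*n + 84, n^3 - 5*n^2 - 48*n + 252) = n^2 + n - 42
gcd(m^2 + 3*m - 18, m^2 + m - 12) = m - 3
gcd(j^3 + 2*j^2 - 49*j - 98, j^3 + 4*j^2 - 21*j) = j + 7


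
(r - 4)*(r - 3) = r^2 - 7*r + 12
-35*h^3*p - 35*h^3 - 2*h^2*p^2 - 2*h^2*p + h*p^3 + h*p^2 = (-7*h + p)*(5*h + p)*(h*p + h)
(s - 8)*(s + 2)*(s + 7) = s^3 + s^2 - 58*s - 112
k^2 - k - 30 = (k - 6)*(k + 5)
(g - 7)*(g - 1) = g^2 - 8*g + 7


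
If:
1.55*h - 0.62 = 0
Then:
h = 0.40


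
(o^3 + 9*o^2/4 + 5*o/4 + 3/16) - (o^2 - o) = o^3 + 5*o^2/4 + 9*o/4 + 3/16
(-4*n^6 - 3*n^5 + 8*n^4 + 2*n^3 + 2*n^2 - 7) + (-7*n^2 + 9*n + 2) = -4*n^6 - 3*n^5 + 8*n^4 + 2*n^3 - 5*n^2 + 9*n - 5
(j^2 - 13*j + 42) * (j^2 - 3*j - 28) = j^4 - 16*j^3 + 53*j^2 + 238*j - 1176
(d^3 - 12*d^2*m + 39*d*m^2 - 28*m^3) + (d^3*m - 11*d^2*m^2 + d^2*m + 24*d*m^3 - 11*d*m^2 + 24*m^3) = d^3*m + d^3 - 11*d^2*m^2 - 11*d^2*m + 24*d*m^3 + 28*d*m^2 - 4*m^3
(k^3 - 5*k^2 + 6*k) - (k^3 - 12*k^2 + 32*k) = 7*k^2 - 26*k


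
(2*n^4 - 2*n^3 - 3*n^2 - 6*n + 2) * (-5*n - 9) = -10*n^5 - 8*n^4 + 33*n^3 + 57*n^2 + 44*n - 18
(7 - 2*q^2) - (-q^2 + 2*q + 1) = -q^2 - 2*q + 6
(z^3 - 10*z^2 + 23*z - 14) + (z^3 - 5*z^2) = 2*z^3 - 15*z^2 + 23*z - 14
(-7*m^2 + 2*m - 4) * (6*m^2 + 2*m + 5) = -42*m^4 - 2*m^3 - 55*m^2 + 2*m - 20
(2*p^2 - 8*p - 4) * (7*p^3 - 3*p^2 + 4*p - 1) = 14*p^5 - 62*p^4 + 4*p^3 - 22*p^2 - 8*p + 4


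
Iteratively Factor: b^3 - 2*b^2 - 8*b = (b + 2)*(b^2 - 4*b) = b*(b + 2)*(b - 4)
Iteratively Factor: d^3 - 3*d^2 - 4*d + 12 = (d - 2)*(d^2 - d - 6) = (d - 3)*(d - 2)*(d + 2)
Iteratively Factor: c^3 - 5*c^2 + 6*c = (c)*(c^2 - 5*c + 6) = c*(c - 3)*(c - 2)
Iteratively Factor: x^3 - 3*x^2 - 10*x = (x)*(x^2 - 3*x - 10) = x*(x - 5)*(x + 2)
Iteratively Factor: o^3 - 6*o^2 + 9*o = (o)*(o^2 - 6*o + 9) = o*(o - 3)*(o - 3)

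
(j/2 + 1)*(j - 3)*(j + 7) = j^3/2 + 3*j^2 - 13*j/2 - 21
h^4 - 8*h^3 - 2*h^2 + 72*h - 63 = (h - 7)*(h - 3)*(h - 1)*(h + 3)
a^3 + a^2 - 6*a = a*(a - 2)*(a + 3)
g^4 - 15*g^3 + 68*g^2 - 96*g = g*(g - 8)*(g - 4)*(g - 3)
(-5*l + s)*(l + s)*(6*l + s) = -30*l^3 - 29*l^2*s + 2*l*s^2 + s^3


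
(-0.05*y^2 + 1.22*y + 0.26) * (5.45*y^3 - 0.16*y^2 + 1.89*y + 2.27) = -0.2725*y^5 + 6.657*y^4 + 1.1273*y^3 + 2.1507*y^2 + 3.2608*y + 0.5902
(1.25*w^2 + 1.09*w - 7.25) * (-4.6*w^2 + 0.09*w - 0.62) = -5.75*w^4 - 4.9015*w^3 + 32.6731*w^2 - 1.3283*w + 4.495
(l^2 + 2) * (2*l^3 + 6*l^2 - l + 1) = 2*l^5 + 6*l^4 + 3*l^3 + 13*l^2 - 2*l + 2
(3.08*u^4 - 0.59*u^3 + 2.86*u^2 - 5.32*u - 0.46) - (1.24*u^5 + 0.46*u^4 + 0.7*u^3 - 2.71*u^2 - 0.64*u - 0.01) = -1.24*u^5 + 2.62*u^4 - 1.29*u^3 + 5.57*u^2 - 4.68*u - 0.45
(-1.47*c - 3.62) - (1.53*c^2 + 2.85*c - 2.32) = -1.53*c^2 - 4.32*c - 1.3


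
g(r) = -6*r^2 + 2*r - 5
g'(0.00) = 2.00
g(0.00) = -5.00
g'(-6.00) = 74.00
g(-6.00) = -233.00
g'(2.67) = -30.04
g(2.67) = -42.43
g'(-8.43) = 103.16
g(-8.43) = -448.25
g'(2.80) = -31.60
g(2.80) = -46.44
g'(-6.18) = 76.16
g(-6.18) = -246.51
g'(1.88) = -20.56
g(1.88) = -22.45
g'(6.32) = -73.84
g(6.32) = -232.01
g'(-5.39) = 66.68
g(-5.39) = -190.09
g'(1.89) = -20.68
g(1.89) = -22.65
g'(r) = 2 - 12*r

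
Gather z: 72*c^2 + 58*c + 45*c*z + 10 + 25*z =72*c^2 + 58*c + z*(45*c + 25) + 10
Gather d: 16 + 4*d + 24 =4*d + 40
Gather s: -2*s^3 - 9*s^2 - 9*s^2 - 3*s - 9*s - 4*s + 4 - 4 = -2*s^3 - 18*s^2 - 16*s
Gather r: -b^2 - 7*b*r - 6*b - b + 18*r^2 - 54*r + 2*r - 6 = -b^2 - 7*b + 18*r^2 + r*(-7*b - 52) - 6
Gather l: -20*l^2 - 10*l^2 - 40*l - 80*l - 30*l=-30*l^2 - 150*l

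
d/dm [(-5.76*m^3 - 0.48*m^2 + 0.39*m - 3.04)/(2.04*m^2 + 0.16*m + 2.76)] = (-11.7504*m^4 - 1.8432*m^3 - 48.5652*m^2 + 9.7536*m + 1.5628)/(4.1616*m^4 + 0.6528*m^3 + 11.2864*m^2 + 0.8832*m + 7.6176)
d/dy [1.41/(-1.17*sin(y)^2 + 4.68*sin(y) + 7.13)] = (3.2994*sin(y) - 6.5988)*cos(y)/(-1.17*sin(y)^2 + 4.68*sin(y) + 7.13)^2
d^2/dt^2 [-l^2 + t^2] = 2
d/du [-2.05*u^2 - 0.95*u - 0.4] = -4.1*u - 0.95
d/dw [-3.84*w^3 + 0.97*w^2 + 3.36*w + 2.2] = -11.52*w^2 + 1.94*w + 3.36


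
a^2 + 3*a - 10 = (a - 2)*(a + 5)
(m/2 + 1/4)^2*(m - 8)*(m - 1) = m^4/4 - 2*m^3 - 3*m^2/16 + 23*m/16 + 1/2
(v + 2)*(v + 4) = v^2 + 6*v + 8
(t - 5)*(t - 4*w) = t^2 - 4*t*w - 5*t + 20*w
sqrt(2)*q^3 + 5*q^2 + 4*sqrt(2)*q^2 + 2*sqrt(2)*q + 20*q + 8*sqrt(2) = (q + 4)*(q + 2*sqrt(2))*(sqrt(2)*q + 1)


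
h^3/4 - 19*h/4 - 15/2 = (h/4 + 1/2)*(h - 5)*(h + 3)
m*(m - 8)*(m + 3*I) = m^3 - 8*m^2 + 3*I*m^2 - 24*I*m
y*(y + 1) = y^2 + y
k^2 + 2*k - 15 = (k - 3)*(k + 5)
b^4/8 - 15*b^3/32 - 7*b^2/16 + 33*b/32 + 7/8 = (b/4 + 1/4)*(b/2 + 1/2)*(b - 4)*(b - 7/4)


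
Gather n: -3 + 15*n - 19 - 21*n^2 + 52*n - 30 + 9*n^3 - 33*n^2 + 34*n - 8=9*n^3 - 54*n^2 + 101*n - 60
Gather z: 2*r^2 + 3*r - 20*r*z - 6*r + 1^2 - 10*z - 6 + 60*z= 2*r^2 - 3*r + z*(50 - 20*r) - 5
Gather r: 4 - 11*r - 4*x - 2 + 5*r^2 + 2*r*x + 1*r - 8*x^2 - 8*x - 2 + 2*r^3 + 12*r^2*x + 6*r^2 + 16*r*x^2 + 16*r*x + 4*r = 2*r^3 + r^2*(12*x + 11) + r*(16*x^2 + 18*x - 6) - 8*x^2 - 12*x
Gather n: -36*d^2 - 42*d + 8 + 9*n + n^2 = -36*d^2 - 42*d + n^2 + 9*n + 8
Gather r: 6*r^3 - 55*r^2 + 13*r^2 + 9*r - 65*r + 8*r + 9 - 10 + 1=6*r^3 - 42*r^2 - 48*r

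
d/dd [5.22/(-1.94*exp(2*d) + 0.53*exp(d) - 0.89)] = (20.2536*exp(d) - 2.7666)*exp(d)/(1.94*exp(2*d) - 0.53*exp(d) + 0.89)^2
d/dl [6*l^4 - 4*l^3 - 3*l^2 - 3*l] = 24*l^3 - 12*l^2 - 6*l - 3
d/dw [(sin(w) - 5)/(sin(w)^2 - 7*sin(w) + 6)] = (10*sin(w) + cos(w)^2 - 30)*cos(w)/(sin(w)^2 - 7*sin(w) + 6)^2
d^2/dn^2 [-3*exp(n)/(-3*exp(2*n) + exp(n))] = (27*exp(n) + 9)*exp(n)/(27*exp(3*n) - 27*exp(2*n) + 9*exp(n) - 1)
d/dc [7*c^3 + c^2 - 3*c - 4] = 21*c^2 + 2*c - 3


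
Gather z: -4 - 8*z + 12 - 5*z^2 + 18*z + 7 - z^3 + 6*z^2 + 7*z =-z^3 + z^2 + 17*z + 15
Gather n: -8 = -8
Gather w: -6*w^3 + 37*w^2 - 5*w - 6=-6*w^3 + 37*w^2 - 5*w - 6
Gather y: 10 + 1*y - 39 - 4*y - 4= -3*y - 33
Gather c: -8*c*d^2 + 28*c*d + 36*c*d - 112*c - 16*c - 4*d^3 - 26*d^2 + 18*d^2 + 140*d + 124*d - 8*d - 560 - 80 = c*(-8*d^2 + 64*d - 128) - 4*d^3 - 8*d^2 + 256*d - 640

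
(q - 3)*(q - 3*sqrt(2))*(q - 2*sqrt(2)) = q^3 - 5*sqrt(2)*q^2 - 3*q^2 + 12*q + 15*sqrt(2)*q - 36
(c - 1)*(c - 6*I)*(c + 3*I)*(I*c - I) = I*c^4 + 3*c^3 - 2*I*c^3 - 6*c^2 + 19*I*c^2 + 3*c - 36*I*c + 18*I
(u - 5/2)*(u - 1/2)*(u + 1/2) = u^3 - 5*u^2/2 - u/4 + 5/8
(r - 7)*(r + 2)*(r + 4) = r^3 - r^2 - 34*r - 56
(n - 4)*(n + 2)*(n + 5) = n^3 + 3*n^2 - 18*n - 40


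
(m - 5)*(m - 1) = m^2 - 6*m + 5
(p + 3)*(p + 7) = p^2 + 10*p + 21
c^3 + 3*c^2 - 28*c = c*(c - 4)*(c + 7)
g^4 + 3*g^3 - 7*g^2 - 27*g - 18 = (g - 3)*(g + 1)*(g + 2)*(g + 3)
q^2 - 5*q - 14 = (q - 7)*(q + 2)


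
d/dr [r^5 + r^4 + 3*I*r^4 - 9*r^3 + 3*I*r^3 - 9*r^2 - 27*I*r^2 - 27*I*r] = 5*r^4 + r^3*(4 + 12*I) + r^2*(-27 + 9*I) + r*(-18 - 54*I) - 27*I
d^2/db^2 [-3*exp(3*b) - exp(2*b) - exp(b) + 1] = (-27*exp(2*b) - 4*exp(b) - 1)*exp(b)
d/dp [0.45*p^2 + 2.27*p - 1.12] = 0.9*p + 2.27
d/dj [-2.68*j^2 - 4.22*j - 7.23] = -5.36*j - 4.22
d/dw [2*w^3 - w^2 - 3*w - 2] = 6*w^2 - 2*w - 3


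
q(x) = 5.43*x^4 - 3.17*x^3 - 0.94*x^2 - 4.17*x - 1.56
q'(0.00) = -4.17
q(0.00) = -1.56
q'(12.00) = 36135.99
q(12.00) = 106931.76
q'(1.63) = 61.56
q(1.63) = 13.75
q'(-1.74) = -144.11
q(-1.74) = 69.32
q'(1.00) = 6.16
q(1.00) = -4.41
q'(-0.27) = -4.78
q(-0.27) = -0.41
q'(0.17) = -4.66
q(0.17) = -2.31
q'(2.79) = 388.27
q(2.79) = 239.66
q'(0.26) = -4.92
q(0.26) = -2.74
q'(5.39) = 3110.56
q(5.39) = 4035.31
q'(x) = 21.72*x^3 - 9.51*x^2 - 1.88*x - 4.17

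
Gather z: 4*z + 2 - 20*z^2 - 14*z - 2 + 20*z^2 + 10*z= 0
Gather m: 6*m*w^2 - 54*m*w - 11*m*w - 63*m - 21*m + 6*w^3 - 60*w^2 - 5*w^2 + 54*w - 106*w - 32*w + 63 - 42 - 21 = m*(6*w^2 - 65*w - 84) + 6*w^3 - 65*w^2 - 84*w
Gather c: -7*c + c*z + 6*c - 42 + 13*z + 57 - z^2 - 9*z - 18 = c*(z - 1) - z^2 + 4*z - 3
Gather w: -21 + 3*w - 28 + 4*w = 7*w - 49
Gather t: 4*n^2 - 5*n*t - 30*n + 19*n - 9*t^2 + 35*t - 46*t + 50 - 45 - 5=4*n^2 - 11*n - 9*t^2 + t*(-5*n - 11)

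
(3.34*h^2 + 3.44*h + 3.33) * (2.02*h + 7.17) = 6.7468*h^3 + 30.8966*h^2 + 31.3914*h + 23.8761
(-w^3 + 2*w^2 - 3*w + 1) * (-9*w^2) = 9*w^5 - 18*w^4 + 27*w^3 - 9*w^2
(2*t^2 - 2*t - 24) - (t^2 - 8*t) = t^2 + 6*t - 24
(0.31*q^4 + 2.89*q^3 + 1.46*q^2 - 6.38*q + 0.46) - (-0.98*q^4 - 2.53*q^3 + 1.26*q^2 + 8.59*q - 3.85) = 1.29*q^4 + 5.42*q^3 + 0.2*q^2 - 14.97*q + 4.31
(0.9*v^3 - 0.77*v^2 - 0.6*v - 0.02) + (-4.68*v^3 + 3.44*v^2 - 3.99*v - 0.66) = -3.78*v^3 + 2.67*v^2 - 4.59*v - 0.68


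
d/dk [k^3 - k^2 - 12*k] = 3*k^2 - 2*k - 12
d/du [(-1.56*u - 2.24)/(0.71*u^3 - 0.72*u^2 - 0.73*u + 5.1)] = (2.2152*u^3 + 3.648*u^2 - 3.2256*u - 9.5912)/(0.5041*u^6 - 1.0224*u^5 - 0.5182*u^4 + 8.2932*u^3 - 6.8111*u^2 - 7.446*u + 26.01)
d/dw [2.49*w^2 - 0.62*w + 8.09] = 4.98*w - 0.62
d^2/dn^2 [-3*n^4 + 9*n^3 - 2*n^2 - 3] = -36*n^2 + 54*n - 4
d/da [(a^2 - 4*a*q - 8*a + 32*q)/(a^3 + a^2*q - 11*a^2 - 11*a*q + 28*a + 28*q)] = (2*(a - 2*q - 4)*(a^3 + a^2*q - 11*a^2 - 11*a*q + 28*a + 28*q) - (a^2 - 4*a*q - 8*a + 32*q)*(3*a^2 + 2*a*q - 22*a - 11*q + 28))/(a^3 + a^2*q - 11*a^2 - 11*a*q + 28*a + 28*q)^2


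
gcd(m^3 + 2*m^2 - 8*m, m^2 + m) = m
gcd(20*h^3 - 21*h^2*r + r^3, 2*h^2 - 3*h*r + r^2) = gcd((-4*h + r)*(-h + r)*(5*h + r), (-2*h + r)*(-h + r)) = -h + r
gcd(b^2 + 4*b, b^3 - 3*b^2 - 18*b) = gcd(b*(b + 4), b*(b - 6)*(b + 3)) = b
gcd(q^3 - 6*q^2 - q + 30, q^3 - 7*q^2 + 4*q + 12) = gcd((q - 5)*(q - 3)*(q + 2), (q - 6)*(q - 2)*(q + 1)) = 1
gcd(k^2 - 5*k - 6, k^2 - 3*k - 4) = k + 1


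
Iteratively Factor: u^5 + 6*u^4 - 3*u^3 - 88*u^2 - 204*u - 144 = (u + 3)*(u^4 + 3*u^3 - 12*u^2 - 52*u - 48) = (u + 3)^2*(u^3 - 12*u - 16) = (u - 4)*(u + 3)^2*(u^2 + 4*u + 4) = (u - 4)*(u + 2)*(u + 3)^2*(u + 2)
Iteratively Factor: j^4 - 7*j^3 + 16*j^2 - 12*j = (j - 3)*(j^3 - 4*j^2 + 4*j) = j*(j - 3)*(j^2 - 4*j + 4) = j*(j - 3)*(j - 2)*(j - 2)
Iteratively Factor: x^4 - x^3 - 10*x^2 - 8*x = (x + 1)*(x^3 - 2*x^2 - 8*x) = (x - 4)*(x + 1)*(x^2 + 2*x) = (x - 4)*(x + 1)*(x + 2)*(x)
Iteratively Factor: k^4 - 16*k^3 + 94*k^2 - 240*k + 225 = (k - 5)*(k^3 - 11*k^2 + 39*k - 45) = (k - 5)*(k - 3)*(k^2 - 8*k + 15) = (k - 5)^2*(k - 3)*(k - 3)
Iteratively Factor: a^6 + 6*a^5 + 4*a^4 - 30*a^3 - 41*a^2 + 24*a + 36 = (a + 1)*(a^5 + 5*a^4 - a^3 - 29*a^2 - 12*a + 36) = (a - 1)*(a + 1)*(a^4 + 6*a^3 + 5*a^2 - 24*a - 36) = (a - 1)*(a + 1)*(a + 3)*(a^3 + 3*a^2 - 4*a - 12) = (a - 1)*(a + 1)*(a + 3)^2*(a^2 - 4) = (a - 1)*(a + 1)*(a + 2)*(a + 3)^2*(a - 2)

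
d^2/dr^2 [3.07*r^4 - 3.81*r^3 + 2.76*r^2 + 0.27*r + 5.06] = 36.84*r^2 - 22.86*r + 5.52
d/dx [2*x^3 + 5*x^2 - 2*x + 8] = 6*x^2 + 10*x - 2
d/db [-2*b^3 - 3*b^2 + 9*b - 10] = -6*b^2 - 6*b + 9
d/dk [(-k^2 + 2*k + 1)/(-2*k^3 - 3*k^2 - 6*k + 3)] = 2*(-k^4 + 4*k^3 + 9*k^2 + 6)/(4*k^6 + 12*k^5 + 33*k^4 + 24*k^3 + 18*k^2 - 36*k + 9)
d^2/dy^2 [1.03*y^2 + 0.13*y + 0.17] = 2.06000000000000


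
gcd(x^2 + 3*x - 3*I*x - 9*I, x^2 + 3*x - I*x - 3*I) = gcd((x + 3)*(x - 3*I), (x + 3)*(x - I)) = x + 3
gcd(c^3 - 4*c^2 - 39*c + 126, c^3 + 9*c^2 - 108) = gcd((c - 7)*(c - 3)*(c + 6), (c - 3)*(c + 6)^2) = c^2 + 3*c - 18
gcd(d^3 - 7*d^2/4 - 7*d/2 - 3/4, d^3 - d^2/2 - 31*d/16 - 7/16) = d^2 + 5*d/4 + 1/4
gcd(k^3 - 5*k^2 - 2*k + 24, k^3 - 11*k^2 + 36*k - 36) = k - 3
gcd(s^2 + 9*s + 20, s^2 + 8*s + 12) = 1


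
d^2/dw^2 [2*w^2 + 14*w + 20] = 4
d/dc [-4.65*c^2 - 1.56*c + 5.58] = -9.3*c - 1.56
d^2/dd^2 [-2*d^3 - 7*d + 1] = -12*d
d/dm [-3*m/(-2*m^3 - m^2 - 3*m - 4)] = 3*(-4*m^3 - m^2 + 4)/(4*m^6 + 4*m^5 + 13*m^4 + 22*m^3 + 17*m^2 + 24*m + 16)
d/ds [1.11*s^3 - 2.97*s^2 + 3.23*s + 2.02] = 3.33*s^2 - 5.94*s + 3.23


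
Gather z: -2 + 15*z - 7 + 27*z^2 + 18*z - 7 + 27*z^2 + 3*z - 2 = 54*z^2 + 36*z - 18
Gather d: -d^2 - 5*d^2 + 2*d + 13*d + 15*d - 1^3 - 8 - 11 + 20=-6*d^2 + 30*d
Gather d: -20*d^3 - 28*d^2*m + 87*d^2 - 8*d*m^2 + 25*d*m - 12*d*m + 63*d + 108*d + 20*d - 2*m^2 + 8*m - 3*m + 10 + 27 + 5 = -20*d^3 + d^2*(87 - 28*m) + d*(-8*m^2 + 13*m + 191) - 2*m^2 + 5*m + 42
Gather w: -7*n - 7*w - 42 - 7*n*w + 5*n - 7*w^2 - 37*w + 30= -2*n - 7*w^2 + w*(-7*n - 44) - 12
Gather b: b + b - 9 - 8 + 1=2*b - 16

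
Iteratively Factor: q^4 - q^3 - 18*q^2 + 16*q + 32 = (q - 2)*(q^3 + q^2 - 16*q - 16) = (q - 2)*(q + 4)*(q^2 - 3*q - 4) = (q - 4)*(q - 2)*(q + 4)*(q + 1)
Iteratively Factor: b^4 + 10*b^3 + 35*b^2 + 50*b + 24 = (b + 3)*(b^3 + 7*b^2 + 14*b + 8) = (b + 2)*(b + 3)*(b^2 + 5*b + 4) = (b + 2)*(b + 3)*(b + 4)*(b + 1)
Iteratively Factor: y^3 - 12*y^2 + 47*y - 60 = (y - 5)*(y^2 - 7*y + 12) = (y - 5)*(y - 4)*(y - 3)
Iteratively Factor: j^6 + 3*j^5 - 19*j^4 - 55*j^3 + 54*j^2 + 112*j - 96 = (j + 3)*(j^5 - 19*j^3 + 2*j^2 + 48*j - 32) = (j - 4)*(j + 3)*(j^4 + 4*j^3 - 3*j^2 - 10*j + 8) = (j - 4)*(j + 3)*(j + 4)*(j^3 - 3*j + 2) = (j - 4)*(j - 1)*(j + 3)*(j + 4)*(j^2 + j - 2) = (j - 4)*(j - 1)^2*(j + 3)*(j + 4)*(j + 2)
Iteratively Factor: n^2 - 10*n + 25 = (n - 5)*(n - 5)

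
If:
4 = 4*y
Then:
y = 1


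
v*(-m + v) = -m*v + v^2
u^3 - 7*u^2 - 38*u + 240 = (u - 8)*(u - 5)*(u + 6)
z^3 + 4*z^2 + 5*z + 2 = (z + 1)^2*(z + 2)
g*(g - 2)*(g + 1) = g^3 - g^2 - 2*g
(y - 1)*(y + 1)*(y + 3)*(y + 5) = y^4 + 8*y^3 + 14*y^2 - 8*y - 15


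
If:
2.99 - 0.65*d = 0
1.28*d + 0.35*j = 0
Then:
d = 4.60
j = -16.82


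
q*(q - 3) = q^2 - 3*q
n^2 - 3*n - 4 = (n - 4)*(n + 1)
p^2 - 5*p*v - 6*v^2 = (p - 6*v)*(p + v)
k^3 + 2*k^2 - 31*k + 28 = (k - 4)*(k - 1)*(k + 7)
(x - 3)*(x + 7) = x^2 + 4*x - 21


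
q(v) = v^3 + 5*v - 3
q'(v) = 3*v^2 + 5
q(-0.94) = -8.53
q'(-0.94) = 7.65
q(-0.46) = -5.40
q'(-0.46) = 5.63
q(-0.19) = -3.96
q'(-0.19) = 5.11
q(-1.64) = -15.61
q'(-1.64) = 13.07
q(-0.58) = -6.10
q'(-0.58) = 6.01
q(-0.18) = -3.91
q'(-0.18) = 5.10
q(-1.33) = -12.00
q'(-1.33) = 10.31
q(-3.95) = -84.38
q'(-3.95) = 51.81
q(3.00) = 39.00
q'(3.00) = 32.00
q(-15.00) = -3453.00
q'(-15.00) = 680.00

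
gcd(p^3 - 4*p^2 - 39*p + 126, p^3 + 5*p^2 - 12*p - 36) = p^2 + 3*p - 18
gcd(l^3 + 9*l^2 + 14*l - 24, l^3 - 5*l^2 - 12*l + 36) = 1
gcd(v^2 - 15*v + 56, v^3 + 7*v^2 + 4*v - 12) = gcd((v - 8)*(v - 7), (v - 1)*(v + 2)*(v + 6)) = 1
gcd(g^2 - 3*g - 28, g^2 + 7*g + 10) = 1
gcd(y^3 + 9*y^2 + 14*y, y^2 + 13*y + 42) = y + 7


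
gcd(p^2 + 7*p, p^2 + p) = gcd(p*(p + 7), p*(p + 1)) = p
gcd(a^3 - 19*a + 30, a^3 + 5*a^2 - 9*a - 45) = a^2 + 2*a - 15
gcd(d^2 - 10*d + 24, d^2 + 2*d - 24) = d - 4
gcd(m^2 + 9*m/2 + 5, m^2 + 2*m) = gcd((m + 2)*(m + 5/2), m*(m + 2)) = m + 2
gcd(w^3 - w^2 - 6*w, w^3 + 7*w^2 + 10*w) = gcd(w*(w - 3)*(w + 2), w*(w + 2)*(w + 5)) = w^2 + 2*w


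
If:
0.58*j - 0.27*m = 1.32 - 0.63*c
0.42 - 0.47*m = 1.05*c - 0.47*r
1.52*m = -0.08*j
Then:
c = 0.436710944315507*r + 0.441311540170856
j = 1.75354303491186 - 0.463014172139647*r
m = 0.0243691669547183*r - 0.0922917386795714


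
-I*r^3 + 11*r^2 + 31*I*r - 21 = (r + 3*I)*(r + 7*I)*(-I*r + 1)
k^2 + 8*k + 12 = (k + 2)*(k + 6)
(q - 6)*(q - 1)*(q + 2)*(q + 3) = q^4 - 2*q^3 - 23*q^2 - 12*q + 36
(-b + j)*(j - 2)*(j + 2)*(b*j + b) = -b^2*j^3 - b^2*j^2 + 4*b^2*j + 4*b^2 + b*j^4 + b*j^3 - 4*b*j^2 - 4*b*j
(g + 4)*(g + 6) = g^2 + 10*g + 24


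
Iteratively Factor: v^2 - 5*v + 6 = (v - 3)*(v - 2)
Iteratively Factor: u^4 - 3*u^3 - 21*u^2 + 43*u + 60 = (u + 1)*(u^3 - 4*u^2 - 17*u + 60) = (u - 5)*(u + 1)*(u^2 + u - 12) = (u - 5)*(u - 3)*(u + 1)*(u + 4)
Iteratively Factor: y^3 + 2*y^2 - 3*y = (y + 3)*(y^2 - y) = (y - 1)*(y + 3)*(y)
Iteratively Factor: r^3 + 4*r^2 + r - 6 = (r + 2)*(r^2 + 2*r - 3) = (r - 1)*(r + 2)*(r + 3)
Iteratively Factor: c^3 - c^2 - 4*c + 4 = (c - 1)*(c^2 - 4) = (c - 1)*(c + 2)*(c - 2)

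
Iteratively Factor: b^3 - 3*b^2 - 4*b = (b - 4)*(b^2 + b) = b*(b - 4)*(b + 1)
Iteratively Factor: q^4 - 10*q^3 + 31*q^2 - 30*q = (q - 5)*(q^3 - 5*q^2 + 6*q) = (q - 5)*(q - 2)*(q^2 - 3*q) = q*(q - 5)*(q - 2)*(q - 3)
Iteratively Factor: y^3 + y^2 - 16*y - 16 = (y - 4)*(y^2 + 5*y + 4) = (y - 4)*(y + 1)*(y + 4)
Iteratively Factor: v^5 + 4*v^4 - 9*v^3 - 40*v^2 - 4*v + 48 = (v - 3)*(v^4 + 7*v^3 + 12*v^2 - 4*v - 16) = (v - 3)*(v + 2)*(v^3 + 5*v^2 + 2*v - 8) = (v - 3)*(v + 2)^2*(v^2 + 3*v - 4) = (v - 3)*(v + 2)^2*(v + 4)*(v - 1)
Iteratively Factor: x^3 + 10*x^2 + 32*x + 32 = (x + 2)*(x^2 + 8*x + 16) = (x + 2)*(x + 4)*(x + 4)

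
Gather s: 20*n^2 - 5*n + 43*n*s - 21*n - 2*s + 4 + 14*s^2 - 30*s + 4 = 20*n^2 - 26*n + 14*s^2 + s*(43*n - 32) + 8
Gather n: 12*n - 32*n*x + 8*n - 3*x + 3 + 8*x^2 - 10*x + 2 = n*(20 - 32*x) + 8*x^2 - 13*x + 5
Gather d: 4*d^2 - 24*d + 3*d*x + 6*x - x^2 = 4*d^2 + d*(3*x - 24) - x^2 + 6*x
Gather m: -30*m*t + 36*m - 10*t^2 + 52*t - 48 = m*(36 - 30*t) - 10*t^2 + 52*t - 48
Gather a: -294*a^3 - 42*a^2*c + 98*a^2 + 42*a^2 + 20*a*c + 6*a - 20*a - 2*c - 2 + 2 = -294*a^3 + a^2*(140 - 42*c) + a*(20*c - 14) - 2*c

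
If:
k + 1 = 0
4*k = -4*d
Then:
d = 1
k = -1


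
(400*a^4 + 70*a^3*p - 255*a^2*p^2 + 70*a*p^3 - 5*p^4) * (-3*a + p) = -1200*a^5 + 190*a^4*p + 835*a^3*p^2 - 465*a^2*p^3 + 85*a*p^4 - 5*p^5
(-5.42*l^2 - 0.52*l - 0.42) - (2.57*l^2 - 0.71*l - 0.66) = -7.99*l^2 + 0.19*l + 0.24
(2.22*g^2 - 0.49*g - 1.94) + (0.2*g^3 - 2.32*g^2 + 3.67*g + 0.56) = 0.2*g^3 - 0.0999999999999996*g^2 + 3.18*g - 1.38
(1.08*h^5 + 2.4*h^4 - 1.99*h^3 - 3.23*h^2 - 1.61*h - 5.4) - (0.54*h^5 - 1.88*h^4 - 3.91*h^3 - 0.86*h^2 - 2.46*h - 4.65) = 0.54*h^5 + 4.28*h^4 + 1.92*h^3 - 2.37*h^2 + 0.85*h - 0.75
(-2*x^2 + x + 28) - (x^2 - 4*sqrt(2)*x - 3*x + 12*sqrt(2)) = -3*x^2 + 4*x + 4*sqrt(2)*x - 12*sqrt(2) + 28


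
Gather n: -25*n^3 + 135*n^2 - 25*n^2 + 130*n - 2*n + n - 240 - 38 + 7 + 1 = -25*n^3 + 110*n^2 + 129*n - 270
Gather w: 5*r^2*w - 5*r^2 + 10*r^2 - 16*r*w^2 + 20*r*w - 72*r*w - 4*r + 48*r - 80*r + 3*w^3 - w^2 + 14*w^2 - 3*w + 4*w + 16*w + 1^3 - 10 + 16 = 5*r^2 - 36*r + 3*w^3 + w^2*(13 - 16*r) + w*(5*r^2 - 52*r + 17) + 7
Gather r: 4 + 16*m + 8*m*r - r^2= 8*m*r + 16*m - r^2 + 4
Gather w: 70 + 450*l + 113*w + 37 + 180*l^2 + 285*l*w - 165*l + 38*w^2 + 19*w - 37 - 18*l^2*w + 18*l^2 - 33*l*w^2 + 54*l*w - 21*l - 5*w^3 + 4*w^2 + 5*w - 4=198*l^2 + 264*l - 5*w^3 + w^2*(42 - 33*l) + w*(-18*l^2 + 339*l + 137) + 66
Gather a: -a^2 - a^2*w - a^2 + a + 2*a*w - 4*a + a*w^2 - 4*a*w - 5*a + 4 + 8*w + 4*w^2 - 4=a^2*(-w - 2) + a*(w^2 - 2*w - 8) + 4*w^2 + 8*w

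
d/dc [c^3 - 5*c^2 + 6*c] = 3*c^2 - 10*c + 6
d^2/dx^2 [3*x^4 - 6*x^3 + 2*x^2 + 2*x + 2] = 36*x^2 - 36*x + 4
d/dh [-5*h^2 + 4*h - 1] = 4 - 10*h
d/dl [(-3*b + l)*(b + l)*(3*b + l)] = -9*b^2 + 2*b*l + 3*l^2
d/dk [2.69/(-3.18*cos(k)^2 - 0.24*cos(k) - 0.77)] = -(17.1084*cos(k) + 0.6456)*sin(k)/(3.18*cos(k)^2 + 0.24*cos(k) + 0.77)^2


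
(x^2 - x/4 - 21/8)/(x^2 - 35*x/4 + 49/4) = (x + 3/2)/(x - 7)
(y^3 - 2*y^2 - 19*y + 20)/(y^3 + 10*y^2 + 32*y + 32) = (y^2 - 6*y + 5)/(y^2 + 6*y + 8)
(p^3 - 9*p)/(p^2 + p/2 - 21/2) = 2*p*(p + 3)/(2*p + 7)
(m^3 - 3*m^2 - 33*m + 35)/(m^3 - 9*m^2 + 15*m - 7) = (m + 5)/(m - 1)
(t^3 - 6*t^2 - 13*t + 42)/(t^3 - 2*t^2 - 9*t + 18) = (t - 7)/(t - 3)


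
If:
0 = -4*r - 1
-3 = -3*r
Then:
No Solution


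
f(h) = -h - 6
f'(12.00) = -1.00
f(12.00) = -18.00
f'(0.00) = -1.00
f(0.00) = -6.00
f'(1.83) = -1.00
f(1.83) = -7.83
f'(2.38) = -1.00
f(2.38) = -8.38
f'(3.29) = -1.00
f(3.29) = -9.29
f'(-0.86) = -1.00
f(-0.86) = -5.14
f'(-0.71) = -1.00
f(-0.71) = -5.29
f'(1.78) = -1.00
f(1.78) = -7.78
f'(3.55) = -1.00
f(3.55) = -9.55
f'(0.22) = -1.00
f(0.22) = -6.22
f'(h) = -1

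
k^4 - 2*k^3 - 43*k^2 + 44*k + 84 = (k - 7)*(k - 2)*(k + 1)*(k + 6)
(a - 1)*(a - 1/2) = a^2 - 3*a/2 + 1/2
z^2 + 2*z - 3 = (z - 1)*(z + 3)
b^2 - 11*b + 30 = (b - 6)*(b - 5)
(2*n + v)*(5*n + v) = 10*n^2 + 7*n*v + v^2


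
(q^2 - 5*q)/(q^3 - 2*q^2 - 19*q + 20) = q/(q^2 + 3*q - 4)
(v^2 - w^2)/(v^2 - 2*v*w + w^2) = (v + w)/(v - w)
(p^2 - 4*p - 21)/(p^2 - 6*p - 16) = (-p^2 + 4*p + 21)/(-p^2 + 6*p + 16)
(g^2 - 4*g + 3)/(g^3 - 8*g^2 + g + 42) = (g - 1)/(g^2 - 5*g - 14)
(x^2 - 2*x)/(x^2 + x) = (x - 2)/(x + 1)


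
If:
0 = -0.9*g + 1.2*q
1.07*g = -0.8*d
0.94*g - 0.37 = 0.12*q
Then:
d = -0.58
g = 0.44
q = 0.33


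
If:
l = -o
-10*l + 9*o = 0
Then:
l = 0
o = 0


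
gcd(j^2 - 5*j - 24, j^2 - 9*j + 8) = j - 8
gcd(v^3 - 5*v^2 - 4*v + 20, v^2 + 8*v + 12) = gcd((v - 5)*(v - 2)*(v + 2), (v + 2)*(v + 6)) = v + 2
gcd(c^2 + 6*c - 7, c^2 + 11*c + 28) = c + 7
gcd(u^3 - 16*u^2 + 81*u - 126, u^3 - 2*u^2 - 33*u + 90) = u - 3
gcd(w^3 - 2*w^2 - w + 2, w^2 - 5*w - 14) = 1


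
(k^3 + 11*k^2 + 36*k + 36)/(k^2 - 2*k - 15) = (k^2 + 8*k + 12)/(k - 5)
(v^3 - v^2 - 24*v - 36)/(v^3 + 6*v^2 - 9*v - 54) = (v^2 - 4*v - 12)/(v^2 + 3*v - 18)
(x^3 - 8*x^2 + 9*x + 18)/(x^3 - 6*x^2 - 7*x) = (x^2 - 9*x + 18)/(x*(x - 7))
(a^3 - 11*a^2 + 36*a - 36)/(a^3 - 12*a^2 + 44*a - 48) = (a - 3)/(a - 4)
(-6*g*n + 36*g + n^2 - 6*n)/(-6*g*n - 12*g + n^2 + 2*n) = (n - 6)/(n + 2)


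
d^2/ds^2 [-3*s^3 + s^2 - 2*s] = 2 - 18*s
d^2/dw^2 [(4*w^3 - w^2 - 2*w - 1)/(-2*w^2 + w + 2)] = 10*(-2*w^3 - 6*w + 1)/(8*w^6 - 12*w^5 - 18*w^4 + 23*w^3 + 18*w^2 - 12*w - 8)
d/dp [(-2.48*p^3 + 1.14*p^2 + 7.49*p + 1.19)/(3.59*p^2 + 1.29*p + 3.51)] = (-8.9032*p^4 - 6.3984*p^3 - 51.5329*p^2 - 0.541399999999999*p + 24.7548)/(12.8881*p^4 + 9.2622*p^3 + 26.8659*p^2 + 9.0558*p + 12.3201)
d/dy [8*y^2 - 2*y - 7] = 16*y - 2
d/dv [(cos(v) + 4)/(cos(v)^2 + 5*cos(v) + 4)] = sin(v)/(cos(v) + 1)^2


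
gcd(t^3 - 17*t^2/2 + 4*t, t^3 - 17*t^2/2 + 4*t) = t^3 - 17*t^2/2 + 4*t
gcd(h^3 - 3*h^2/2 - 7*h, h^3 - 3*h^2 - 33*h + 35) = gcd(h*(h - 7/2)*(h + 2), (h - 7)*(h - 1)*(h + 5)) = 1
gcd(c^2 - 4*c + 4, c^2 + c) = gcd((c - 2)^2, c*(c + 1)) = 1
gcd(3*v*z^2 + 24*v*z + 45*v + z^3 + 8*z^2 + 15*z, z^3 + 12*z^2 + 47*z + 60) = z^2 + 8*z + 15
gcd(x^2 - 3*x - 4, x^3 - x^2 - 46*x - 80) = 1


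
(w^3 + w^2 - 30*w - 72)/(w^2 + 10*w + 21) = (w^2 - 2*w - 24)/(w + 7)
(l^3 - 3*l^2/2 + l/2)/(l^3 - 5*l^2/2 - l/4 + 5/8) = 4*l*(l - 1)/(4*l^2 - 8*l - 5)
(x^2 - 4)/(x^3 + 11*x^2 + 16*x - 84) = (x + 2)/(x^2 + 13*x + 42)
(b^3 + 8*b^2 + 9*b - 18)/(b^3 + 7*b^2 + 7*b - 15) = (b + 6)/(b + 5)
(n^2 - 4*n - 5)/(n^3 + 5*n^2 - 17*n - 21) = (n - 5)/(n^2 + 4*n - 21)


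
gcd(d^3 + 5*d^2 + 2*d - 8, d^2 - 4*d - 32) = d + 4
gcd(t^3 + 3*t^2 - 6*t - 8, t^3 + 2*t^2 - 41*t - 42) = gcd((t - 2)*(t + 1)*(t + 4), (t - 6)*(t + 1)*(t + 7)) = t + 1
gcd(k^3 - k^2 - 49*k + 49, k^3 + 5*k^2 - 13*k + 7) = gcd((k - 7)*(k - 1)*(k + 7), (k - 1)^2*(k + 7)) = k^2 + 6*k - 7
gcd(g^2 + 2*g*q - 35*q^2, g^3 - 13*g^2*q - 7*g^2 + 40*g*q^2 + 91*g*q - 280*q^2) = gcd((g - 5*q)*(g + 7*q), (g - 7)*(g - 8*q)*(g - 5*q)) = -g + 5*q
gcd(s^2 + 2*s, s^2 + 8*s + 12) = s + 2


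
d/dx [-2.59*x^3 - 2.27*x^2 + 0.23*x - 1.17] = -7.77*x^2 - 4.54*x + 0.23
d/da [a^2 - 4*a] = 2*a - 4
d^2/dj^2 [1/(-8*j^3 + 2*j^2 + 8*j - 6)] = ((12*j - 1)*(4*j^3 - j^2 - 4*j + 3) - 4*(-6*j^2 + j + 2)^2)/(4*j^3 - j^2 - 4*j + 3)^3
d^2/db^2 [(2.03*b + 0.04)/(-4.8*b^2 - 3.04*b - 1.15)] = (-(2.03*b + 0.04)*(9.6*b + 3.04)*(19.2*b + 6.08) + (58.464*b + 12.7264)*(4.8*b^2 + 3.04*b + 1.15))/(4.8*b^2 + 3.04*b + 1.15)^3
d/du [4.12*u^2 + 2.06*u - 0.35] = 8.24*u + 2.06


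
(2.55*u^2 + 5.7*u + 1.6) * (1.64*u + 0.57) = 4.182*u^3 + 10.8015*u^2 + 5.873*u + 0.912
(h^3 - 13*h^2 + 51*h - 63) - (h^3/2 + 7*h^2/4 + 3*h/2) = h^3/2 - 59*h^2/4 + 99*h/2 - 63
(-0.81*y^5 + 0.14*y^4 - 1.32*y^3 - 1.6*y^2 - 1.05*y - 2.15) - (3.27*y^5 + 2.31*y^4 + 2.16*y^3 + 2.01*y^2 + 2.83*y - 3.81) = -4.08*y^5 - 2.17*y^4 - 3.48*y^3 - 3.61*y^2 - 3.88*y + 1.66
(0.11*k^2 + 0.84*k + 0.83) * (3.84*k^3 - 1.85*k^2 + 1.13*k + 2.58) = 0.4224*k^5 + 3.0221*k^4 + 1.7575*k^3 - 0.3025*k^2 + 3.1051*k + 2.1414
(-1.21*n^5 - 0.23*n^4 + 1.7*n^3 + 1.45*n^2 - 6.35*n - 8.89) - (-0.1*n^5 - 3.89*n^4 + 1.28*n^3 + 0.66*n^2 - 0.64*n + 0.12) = -1.11*n^5 + 3.66*n^4 + 0.42*n^3 + 0.79*n^2 - 5.71*n - 9.01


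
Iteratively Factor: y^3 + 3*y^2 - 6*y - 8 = (y + 1)*(y^2 + 2*y - 8) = (y - 2)*(y + 1)*(y + 4)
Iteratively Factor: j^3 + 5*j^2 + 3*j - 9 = (j + 3)*(j^2 + 2*j - 3) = (j - 1)*(j + 3)*(j + 3)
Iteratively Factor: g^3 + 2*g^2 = (g + 2)*(g^2) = g*(g + 2)*(g)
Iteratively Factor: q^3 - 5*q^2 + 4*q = (q)*(q^2 - 5*q + 4) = q*(q - 4)*(q - 1)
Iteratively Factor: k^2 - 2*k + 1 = (k - 1)*(k - 1)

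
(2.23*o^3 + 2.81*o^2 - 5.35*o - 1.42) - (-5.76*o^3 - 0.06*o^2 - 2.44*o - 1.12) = 7.99*o^3 + 2.87*o^2 - 2.91*o - 0.3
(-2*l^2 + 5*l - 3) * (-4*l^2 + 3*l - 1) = 8*l^4 - 26*l^3 + 29*l^2 - 14*l + 3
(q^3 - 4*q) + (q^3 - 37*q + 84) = 2*q^3 - 41*q + 84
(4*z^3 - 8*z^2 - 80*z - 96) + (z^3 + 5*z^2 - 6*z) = 5*z^3 - 3*z^2 - 86*z - 96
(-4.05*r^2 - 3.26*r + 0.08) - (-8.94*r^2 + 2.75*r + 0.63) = 4.89*r^2 - 6.01*r - 0.55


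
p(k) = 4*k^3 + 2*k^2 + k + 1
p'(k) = 12*k^2 + 4*k + 1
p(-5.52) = -616.37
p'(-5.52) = 344.56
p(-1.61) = -12.12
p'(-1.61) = 25.67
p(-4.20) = -264.27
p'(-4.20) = 195.88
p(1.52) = 21.19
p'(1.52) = 34.80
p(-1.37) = -6.90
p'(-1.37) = 18.04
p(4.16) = 327.74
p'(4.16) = 225.31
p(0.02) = 1.02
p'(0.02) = 1.08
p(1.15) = 10.88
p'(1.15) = 21.47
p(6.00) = 943.00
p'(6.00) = 457.00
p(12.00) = 7213.00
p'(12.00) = 1777.00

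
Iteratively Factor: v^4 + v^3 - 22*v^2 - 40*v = (v + 2)*(v^3 - v^2 - 20*v) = (v - 5)*(v + 2)*(v^2 + 4*v) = (v - 5)*(v + 2)*(v + 4)*(v)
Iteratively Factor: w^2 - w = (w - 1)*(w)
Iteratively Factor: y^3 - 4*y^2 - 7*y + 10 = (y + 2)*(y^2 - 6*y + 5) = (y - 5)*(y + 2)*(y - 1)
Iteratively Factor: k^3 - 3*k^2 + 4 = (k + 1)*(k^2 - 4*k + 4) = (k - 2)*(k + 1)*(k - 2)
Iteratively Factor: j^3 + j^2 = (j)*(j^2 + j) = j*(j + 1)*(j)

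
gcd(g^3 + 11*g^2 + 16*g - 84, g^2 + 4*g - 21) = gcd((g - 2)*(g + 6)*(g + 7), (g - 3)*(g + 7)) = g + 7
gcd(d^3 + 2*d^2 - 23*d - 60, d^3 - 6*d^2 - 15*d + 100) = d^2 - d - 20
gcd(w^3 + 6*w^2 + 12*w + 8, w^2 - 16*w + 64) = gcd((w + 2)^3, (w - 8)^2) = 1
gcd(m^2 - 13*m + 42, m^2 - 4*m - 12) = m - 6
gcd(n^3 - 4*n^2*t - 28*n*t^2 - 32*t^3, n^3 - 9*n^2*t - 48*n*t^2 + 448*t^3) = -n + 8*t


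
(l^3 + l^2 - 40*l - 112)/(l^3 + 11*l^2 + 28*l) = (l^2 - 3*l - 28)/(l*(l + 7))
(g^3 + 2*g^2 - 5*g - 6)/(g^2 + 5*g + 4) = (g^2 + g - 6)/(g + 4)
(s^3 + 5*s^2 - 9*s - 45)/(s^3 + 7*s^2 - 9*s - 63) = (s + 5)/(s + 7)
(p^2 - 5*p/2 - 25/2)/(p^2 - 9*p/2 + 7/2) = (2*p^2 - 5*p - 25)/(2*p^2 - 9*p + 7)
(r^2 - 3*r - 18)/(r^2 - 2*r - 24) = (r + 3)/(r + 4)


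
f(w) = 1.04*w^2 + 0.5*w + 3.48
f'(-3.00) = -5.74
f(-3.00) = 11.34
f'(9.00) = 19.22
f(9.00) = 92.22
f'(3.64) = 8.07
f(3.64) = 19.08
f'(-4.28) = -8.40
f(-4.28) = 20.39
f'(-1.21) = -2.02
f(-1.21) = 4.40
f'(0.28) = 1.08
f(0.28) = 3.70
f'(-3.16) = -6.07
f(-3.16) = 12.29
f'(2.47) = 5.64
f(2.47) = 11.06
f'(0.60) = 1.75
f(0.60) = 4.15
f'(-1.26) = -2.12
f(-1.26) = 4.50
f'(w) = 2.08*w + 0.5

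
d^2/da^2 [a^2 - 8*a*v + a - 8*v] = 2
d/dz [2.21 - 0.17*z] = -0.170000000000000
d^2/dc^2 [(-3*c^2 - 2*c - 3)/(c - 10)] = -646/(c^3 - 30*c^2 + 300*c - 1000)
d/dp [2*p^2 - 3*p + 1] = 4*p - 3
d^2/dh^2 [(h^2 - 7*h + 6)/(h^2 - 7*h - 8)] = 84*(h^2 - 7*h + 19)/(h^6 - 21*h^5 + 123*h^4 - 7*h^3 - 984*h^2 - 1344*h - 512)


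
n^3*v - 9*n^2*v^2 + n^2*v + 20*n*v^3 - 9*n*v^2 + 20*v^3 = (n - 5*v)*(n - 4*v)*(n*v + v)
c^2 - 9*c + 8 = (c - 8)*(c - 1)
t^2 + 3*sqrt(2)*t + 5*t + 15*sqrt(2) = (t + 5)*(t + 3*sqrt(2))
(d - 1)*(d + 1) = d^2 - 1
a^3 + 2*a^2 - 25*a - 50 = (a - 5)*(a + 2)*(a + 5)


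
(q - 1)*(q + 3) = q^2 + 2*q - 3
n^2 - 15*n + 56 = (n - 8)*(n - 7)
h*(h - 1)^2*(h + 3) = h^4 + h^3 - 5*h^2 + 3*h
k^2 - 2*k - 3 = (k - 3)*(k + 1)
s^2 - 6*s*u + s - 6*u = (s + 1)*(s - 6*u)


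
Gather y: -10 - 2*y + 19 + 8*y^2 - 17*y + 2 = 8*y^2 - 19*y + 11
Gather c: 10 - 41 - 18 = -49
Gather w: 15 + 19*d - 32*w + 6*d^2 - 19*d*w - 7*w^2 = 6*d^2 + 19*d - 7*w^2 + w*(-19*d - 32) + 15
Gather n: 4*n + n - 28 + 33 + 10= 5*n + 15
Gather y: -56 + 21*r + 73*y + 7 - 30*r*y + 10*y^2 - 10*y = 21*r + 10*y^2 + y*(63 - 30*r) - 49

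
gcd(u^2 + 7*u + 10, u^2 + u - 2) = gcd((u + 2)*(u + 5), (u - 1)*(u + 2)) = u + 2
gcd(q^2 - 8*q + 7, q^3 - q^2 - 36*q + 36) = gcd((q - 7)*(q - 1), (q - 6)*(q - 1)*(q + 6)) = q - 1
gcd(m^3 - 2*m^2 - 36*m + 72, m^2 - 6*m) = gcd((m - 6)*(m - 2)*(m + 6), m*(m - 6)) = m - 6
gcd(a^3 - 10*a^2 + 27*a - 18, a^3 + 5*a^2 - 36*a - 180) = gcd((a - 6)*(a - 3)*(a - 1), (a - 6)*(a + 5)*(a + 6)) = a - 6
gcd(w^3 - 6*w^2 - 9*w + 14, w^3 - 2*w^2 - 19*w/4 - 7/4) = 1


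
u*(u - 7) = u^2 - 7*u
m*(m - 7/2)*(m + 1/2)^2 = m^4 - 5*m^3/2 - 13*m^2/4 - 7*m/8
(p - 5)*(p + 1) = p^2 - 4*p - 5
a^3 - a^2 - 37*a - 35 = (a - 7)*(a + 1)*(a + 5)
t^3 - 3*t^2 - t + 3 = (t - 3)*(t - 1)*(t + 1)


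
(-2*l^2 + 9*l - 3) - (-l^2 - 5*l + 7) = -l^2 + 14*l - 10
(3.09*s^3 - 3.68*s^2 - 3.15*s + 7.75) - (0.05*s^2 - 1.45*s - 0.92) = 3.09*s^3 - 3.73*s^2 - 1.7*s + 8.67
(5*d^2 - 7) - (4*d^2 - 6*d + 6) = d^2 + 6*d - 13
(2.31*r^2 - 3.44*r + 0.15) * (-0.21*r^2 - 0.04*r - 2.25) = -0.4851*r^4 + 0.63*r^3 - 5.0914*r^2 + 7.734*r - 0.3375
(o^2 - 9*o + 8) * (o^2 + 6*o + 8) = o^4 - 3*o^3 - 38*o^2 - 24*o + 64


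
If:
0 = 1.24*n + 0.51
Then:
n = -0.41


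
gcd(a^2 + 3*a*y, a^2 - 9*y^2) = a + 3*y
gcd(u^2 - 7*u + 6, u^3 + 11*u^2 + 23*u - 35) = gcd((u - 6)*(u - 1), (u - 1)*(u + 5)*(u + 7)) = u - 1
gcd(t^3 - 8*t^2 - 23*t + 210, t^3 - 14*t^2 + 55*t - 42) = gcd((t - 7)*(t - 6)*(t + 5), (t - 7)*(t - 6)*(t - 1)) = t^2 - 13*t + 42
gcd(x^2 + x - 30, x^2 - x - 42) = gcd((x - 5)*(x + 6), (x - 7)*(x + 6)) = x + 6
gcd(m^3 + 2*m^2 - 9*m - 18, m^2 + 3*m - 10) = 1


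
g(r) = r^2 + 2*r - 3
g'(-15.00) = -28.00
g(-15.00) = 192.00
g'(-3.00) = -4.00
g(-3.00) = 0.00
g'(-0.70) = 0.60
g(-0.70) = -3.91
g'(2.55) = 7.10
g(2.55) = 8.60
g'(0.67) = 3.34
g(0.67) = -1.21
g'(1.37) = 4.74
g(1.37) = 1.62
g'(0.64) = 3.28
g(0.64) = -1.31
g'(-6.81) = -11.62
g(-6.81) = 29.76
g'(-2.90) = -3.80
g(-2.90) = -0.39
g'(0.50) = 3.00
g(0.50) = -1.75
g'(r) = 2*r + 2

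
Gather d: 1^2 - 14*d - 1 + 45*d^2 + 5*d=45*d^2 - 9*d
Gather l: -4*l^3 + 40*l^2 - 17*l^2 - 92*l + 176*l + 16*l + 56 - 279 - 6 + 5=-4*l^3 + 23*l^2 + 100*l - 224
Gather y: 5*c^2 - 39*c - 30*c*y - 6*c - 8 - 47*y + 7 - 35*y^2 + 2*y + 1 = 5*c^2 - 45*c - 35*y^2 + y*(-30*c - 45)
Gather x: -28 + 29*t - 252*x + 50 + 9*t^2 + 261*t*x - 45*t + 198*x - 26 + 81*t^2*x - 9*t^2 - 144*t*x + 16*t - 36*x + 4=x*(81*t^2 + 117*t - 90)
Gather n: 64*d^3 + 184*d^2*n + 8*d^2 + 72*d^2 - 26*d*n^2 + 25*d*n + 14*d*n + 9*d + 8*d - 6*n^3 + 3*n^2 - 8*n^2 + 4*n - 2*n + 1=64*d^3 + 80*d^2 + 17*d - 6*n^3 + n^2*(-26*d - 5) + n*(184*d^2 + 39*d + 2) + 1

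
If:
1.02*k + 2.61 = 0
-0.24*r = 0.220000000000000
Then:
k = -2.56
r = -0.92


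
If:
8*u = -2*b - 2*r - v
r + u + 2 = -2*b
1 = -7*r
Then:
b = v/14 - 53/49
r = -1/7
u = 15/49 - v/7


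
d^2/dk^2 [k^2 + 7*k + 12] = 2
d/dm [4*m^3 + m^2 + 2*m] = 12*m^2 + 2*m + 2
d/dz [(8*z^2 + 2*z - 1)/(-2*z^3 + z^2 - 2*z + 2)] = 2*(8*z^4 + 4*z^3 - 12*z^2 + 17*z + 1)/(4*z^6 - 4*z^5 + 9*z^4 - 12*z^3 + 8*z^2 - 8*z + 4)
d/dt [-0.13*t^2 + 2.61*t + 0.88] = 2.61 - 0.26*t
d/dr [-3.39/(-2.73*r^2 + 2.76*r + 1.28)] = (9.3564 - 18.5094*r)/(-2.73*r^2 + 2.76*r + 1.28)^2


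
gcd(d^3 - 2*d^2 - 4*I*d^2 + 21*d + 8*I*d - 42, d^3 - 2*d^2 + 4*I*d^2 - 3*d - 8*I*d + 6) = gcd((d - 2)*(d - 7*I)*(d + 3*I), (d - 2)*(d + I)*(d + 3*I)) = d^2 + d*(-2 + 3*I) - 6*I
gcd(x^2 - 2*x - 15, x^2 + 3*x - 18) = 1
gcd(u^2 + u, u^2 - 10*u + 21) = 1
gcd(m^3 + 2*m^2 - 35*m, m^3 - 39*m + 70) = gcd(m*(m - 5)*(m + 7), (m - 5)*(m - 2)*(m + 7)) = m^2 + 2*m - 35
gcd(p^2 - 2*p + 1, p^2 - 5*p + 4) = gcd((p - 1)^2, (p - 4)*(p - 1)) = p - 1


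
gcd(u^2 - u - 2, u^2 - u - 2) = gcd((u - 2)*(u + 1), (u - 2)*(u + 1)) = u^2 - u - 2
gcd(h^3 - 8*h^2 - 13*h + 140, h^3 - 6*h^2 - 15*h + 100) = h^2 - h - 20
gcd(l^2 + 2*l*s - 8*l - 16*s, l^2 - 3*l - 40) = l - 8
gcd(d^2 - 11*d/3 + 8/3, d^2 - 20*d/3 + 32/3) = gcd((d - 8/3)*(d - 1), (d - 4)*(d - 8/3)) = d - 8/3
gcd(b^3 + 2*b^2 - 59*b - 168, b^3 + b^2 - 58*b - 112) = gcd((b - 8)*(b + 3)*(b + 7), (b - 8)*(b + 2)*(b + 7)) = b^2 - b - 56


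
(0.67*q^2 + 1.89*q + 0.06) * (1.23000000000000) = 0.8241*q^2 + 2.3247*q + 0.0738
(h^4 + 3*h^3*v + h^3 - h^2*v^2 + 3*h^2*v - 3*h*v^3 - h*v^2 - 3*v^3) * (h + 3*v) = h^5 + 6*h^4*v + h^4 + 8*h^3*v^2 + 6*h^3*v - 6*h^2*v^3 + 8*h^2*v^2 - 9*h*v^4 - 6*h*v^3 - 9*v^4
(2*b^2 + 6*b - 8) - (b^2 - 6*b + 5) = b^2 + 12*b - 13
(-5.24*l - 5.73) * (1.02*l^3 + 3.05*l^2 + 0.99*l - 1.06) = -5.3448*l^4 - 21.8266*l^3 - 22.6641*l^2 - 0.118300000000001*l + 6.0738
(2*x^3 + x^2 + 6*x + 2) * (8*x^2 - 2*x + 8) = 16*x^5 + 4*x^4 + 62*x^3 + 12*x^2 + 44*x + 16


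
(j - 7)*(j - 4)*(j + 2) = j^3 - 9*j^2 + 6*j + 56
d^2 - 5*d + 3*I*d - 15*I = (d - 5)*(d + 3*I)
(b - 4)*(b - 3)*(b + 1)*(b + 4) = b^4 - 2*b^3 - 19*b^2 + 32*b + 48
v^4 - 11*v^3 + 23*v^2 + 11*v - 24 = (v - 8)*(v - 3)*(v - 1)*(v + 1)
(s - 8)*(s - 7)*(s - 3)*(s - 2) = s^4 - 20*s^3 + 137*s^2 - 370*s + 336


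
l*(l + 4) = l^2 + 4*l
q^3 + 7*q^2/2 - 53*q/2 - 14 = (q - 4)*(q + 1/2)*(q + 7)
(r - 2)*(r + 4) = r^2 + 2*r - 8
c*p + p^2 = p*(c + p)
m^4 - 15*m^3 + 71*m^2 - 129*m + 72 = (m - 8)*(m - 3)^2*(m - 1)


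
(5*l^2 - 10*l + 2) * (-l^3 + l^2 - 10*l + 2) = -5*l^5 + 15*l^4 - 62*l^3 + 112*l^2 - 40*l + 4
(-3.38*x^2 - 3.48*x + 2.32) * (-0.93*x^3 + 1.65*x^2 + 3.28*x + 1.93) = 3.1434*x^5 - 2.3406*x^4 - 18.986*x^3 - 14.1098*x^2 + 0.893199999999998*x + 4.4776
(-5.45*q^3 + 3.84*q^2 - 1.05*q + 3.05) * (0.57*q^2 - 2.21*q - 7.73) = -3.1065*q^5 + 14.2333*q^4 + 33.0436*q^3 - 25.6242*q^2 + 1.376*q - 23.5765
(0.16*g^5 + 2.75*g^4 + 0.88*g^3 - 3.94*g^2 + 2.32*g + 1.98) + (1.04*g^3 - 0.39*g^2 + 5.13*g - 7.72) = 0.16*g^5 + 2.75*g^4 + 1.92*g^3 - 4.33*g^2 + 7.45*g - 5.74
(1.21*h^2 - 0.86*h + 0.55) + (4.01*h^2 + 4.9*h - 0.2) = 5.22*h^2 + 4.04*h + 0.35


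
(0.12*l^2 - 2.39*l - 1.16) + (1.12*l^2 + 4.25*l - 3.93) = 1.24*l^2 + 1.86*l - 5.09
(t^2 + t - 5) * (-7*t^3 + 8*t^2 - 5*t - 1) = -7*t^5 + t^4 + 38*t^3 - 46*t^2 + 24*t + 5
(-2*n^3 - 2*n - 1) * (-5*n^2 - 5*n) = 10*n^5 + 10*n^4 + 10*n^3 + 15*n^2 + 5*n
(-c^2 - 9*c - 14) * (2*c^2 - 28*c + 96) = -2*c^4 + 10*c^3 + 128*c^2 - 472*c - 1344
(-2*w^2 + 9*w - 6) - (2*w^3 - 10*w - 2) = -2*w^3 - 2*w^2 + 19*w - 4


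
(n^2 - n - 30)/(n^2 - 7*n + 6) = (n + 5)/(n - 1)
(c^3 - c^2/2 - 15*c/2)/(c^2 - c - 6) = c*(2*c + 5)/(2*(c + 2))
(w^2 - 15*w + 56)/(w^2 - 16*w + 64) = (w - 7)/(w - 8)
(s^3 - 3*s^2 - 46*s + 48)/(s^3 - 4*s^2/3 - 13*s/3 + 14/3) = 3*(s^2 - 2*s - 48)/(3*s^2 - s - 14)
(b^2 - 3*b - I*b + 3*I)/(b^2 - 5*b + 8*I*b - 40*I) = (b^2 - b*(3 + I) + 3*I)/(b^2 + b*(-5 + 8*I) - 40*I)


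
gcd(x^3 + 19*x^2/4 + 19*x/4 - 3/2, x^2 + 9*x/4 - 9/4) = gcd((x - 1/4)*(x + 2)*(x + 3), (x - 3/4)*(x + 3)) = x + 3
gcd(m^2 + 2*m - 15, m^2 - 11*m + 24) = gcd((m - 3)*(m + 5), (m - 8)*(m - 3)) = m - 3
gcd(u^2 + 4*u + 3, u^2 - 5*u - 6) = u + 1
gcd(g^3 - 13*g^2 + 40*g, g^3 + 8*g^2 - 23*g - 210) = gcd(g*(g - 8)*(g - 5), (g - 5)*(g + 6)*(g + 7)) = g - 5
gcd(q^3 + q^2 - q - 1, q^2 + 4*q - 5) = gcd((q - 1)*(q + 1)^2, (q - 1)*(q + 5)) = q - 1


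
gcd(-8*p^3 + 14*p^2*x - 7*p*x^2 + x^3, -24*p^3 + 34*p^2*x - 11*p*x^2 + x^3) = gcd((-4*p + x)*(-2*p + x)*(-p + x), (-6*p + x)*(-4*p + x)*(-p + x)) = 4*p^2 - 5*p*x + x^2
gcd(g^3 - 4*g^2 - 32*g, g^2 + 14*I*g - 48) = 1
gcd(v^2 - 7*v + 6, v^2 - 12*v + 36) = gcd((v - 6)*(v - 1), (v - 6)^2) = v - 6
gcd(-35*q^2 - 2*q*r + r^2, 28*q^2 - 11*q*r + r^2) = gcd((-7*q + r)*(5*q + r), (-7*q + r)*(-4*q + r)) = 7*q - r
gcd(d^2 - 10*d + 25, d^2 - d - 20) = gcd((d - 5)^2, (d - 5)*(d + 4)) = d - 5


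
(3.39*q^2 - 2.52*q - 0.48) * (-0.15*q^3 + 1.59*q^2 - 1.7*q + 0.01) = -0.5085*q^5 + 5.7681*q^4 - 9.6978*q^3 + 3.5547*q^2 + 0.7908*q - 0.0048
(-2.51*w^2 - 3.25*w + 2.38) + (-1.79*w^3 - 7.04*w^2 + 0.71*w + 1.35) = -1.79*w^3 - 9.55*w^2 - 2.54*w + 3.73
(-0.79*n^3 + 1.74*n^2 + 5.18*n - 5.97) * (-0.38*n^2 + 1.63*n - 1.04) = 0.3002*n^5 - 1.9489*n^4 + 1.6894*n^3 + 8.9024*n^2 - 15.1183*n + 6.2088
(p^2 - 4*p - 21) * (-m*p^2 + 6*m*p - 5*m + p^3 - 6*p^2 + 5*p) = -m*p^4 + 10*m*p^3 - 8*m*p^2 - 106*m*p + 105*m + p^5 - 10*p^4 + 8*p^3 + 106*p^2 - 105*p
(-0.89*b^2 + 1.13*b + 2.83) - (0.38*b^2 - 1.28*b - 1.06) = -1.27*b^2 + 2.41*b + 3.89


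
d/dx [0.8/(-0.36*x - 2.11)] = 0.288/(0.36*x + 2.11)^2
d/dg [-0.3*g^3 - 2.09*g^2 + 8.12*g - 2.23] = -0.9*g^2 - 4.18*g + 8.12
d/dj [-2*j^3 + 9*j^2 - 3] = 6*j*(3 - j)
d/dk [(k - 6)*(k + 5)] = 2*k - 1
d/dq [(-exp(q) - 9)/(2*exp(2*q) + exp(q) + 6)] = ((exp(q) + 9)*(4*exp(q) + 1) - 2*exp(2*q) - exp(q) - 6)*exp(q)/(2*exp(2*q) + exp(q) + 6)^2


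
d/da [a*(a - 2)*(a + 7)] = 3*a^2 + 10*a - 14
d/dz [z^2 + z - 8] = 2*z + 1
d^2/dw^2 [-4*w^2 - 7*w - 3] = -8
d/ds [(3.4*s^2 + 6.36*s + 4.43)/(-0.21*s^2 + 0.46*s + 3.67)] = (2.8996*s^2 + 26.8166*s + 21.3034)/(0.0441*s^4 - 0.1932*s^3 - 1.3298*s^2 + 3.3764*s + 13.4689)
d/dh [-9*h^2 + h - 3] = 1 - 18*h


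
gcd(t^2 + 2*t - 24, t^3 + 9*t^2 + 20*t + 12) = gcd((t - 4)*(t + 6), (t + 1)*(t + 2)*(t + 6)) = t + 6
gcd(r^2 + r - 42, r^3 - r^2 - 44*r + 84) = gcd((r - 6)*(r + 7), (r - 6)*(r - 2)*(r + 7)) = r^2 + r - 42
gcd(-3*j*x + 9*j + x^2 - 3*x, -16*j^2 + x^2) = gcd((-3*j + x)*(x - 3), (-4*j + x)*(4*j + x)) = 1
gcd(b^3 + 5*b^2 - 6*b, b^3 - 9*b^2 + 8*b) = b^2 - b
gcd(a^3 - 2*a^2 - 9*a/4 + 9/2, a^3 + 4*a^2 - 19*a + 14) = a - 2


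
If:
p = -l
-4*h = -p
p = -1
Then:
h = -1/4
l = 1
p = -1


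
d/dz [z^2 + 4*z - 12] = 2*z + 4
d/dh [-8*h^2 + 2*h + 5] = 2 - 16*h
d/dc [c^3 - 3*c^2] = 3*c*(c - 2)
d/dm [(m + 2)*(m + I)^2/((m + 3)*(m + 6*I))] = (m + I)*(-(m + 2)*(m + 3)*(m + I) - (m + 2)*(m + I)*(m + 6*I) + (m + 3)*(m + 6*I)*(3*m + 4 + I))/((m + 3)^2*(m + 6*I)^2)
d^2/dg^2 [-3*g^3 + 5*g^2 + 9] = 10 - 18*g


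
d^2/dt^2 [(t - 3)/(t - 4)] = 2/(t - 4)^3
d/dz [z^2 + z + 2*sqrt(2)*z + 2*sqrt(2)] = 2*z + 1 + 2*sqrt(2)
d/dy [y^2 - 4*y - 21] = 2*y - 4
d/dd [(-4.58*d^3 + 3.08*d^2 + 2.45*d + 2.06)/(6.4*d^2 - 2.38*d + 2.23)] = (-29.312*d^4 + 21.8008*d^3 - 53.6506*d^2 - 12.6312*d + 10.3663)/(40.96*d^4 - 30.464*d^3 + 34.2084*d^2 - 10.6148*d + 4.9729)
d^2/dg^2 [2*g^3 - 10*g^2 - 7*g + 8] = 12*g - 20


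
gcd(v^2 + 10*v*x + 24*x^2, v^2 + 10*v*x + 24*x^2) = v^2 + 10*v*x + 24*x^2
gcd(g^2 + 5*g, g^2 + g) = g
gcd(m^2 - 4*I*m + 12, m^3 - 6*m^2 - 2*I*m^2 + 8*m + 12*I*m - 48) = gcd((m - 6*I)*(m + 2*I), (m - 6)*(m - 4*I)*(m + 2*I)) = m + 2*I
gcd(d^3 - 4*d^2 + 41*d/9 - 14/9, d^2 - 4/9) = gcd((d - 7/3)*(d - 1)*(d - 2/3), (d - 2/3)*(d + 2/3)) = d - 2/3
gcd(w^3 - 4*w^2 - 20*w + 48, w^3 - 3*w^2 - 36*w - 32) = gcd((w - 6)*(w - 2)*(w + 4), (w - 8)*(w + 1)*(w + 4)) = w + 4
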